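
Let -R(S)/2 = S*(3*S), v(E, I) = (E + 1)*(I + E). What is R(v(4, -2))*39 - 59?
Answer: -23459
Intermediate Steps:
v(E, I) = (1 + E)*(E + I)
R(S) = -6*S**2 (R(S) = -2*S*3*S = -6*S**2)
R(v(4, -2))*39 - 59 = -6*(4 - 2 + 4**2 + 4*(-2))**2*39 - 59 = -6*(4 - 2 + 16 - 8)**2*39 - 59 = -6*10**2*39 - 59 = -6*100*39 - 59 = -600*39 - 59 = -23400 - 59 = -23459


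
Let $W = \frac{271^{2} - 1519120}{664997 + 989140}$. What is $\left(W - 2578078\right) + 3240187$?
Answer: $\frac{121690838806}{183793} \approx 6.6211 \cdot 10^{5}$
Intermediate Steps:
$W = - \frac{160631}{183793}$ ($W = \frac{73441 - 1519120}{1654137} = \left(-1445679\right) \frac{1}{1654137} = - \frac{160631}{183793} \approx -0.87398$)
$\left(W - 2578078\right) + 3240187 = \left(- \frac{160631}{183793} - 2578078\right) + 3240187 = - \frac{473832850485}{183793} + 3240187 = \frac{121690838806}{183793}$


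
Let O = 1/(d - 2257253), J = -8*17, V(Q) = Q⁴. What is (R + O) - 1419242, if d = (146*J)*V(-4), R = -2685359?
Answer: -30129368029790/7340389 ≈ -4.1046e+6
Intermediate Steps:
J = -136
d = -5083136 (d = (146*(-136))*(-4)⁴ = -19856*256 = -5083136)
O = -1/7340389 (O = 1/(-5083136 - 2257253) = 1/(-7340389) = -1/7340389 ≈ -1.3623e-7)
(R + O) - 1419242 = (-2685359 - 1/7340389) - 1419242 = -19711579664652/7340389 - 1419242 = -30129368029790/7340389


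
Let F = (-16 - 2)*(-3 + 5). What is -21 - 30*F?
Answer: 1059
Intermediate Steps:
F = -36 (F = -18*2 = -36)
-21 - 30*F = -21 - 30*(-36) = -21 + 1080 = 1059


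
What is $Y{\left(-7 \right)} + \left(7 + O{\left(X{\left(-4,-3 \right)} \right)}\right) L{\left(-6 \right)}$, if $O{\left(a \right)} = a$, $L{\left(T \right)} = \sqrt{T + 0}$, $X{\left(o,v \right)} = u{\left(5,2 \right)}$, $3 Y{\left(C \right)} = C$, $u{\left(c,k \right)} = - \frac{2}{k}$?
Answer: $- \frac{7}{3} + 6 i \sqrt{6} \approx -2.3333 + 14.697 i$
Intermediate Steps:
$Y{\left(C \right)} = \frac{C}{3}$
$X{\left(o,v \right)} = -1$ ($X{\left(o,v \right)} = - \frac{2}{2} = \left(-2\right) \frac{1}{2} = -1$)
$L{\left(T \right)} = \sqrt{T}$
$Y{\left(-7 \right)} + \left(7 + O{\left(X{\left(-4,-3 \right)} \right)}\right) L{\left(-6 \right)} = \frac{1}{3} \left(-7\right) + \left(7 - 1\right) \sqrt{-6} = - \frac{7}{3} + 6 i \sqrt{6}$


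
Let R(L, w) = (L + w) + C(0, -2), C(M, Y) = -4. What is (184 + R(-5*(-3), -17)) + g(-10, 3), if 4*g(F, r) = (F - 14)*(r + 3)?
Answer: 142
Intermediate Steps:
g(F, r) = (-14 + F)*(3 + r)/4 (g(F, r) = ((F - 14)*(r + 3))/4 = ((-14 + F)*(3 + r))/4 = (-14 + F)*(3 + r)/4)
R(L, w) = -4 + L + w (R(L, w) = (L + w) - 4 = -4 + L + w)
(184 + R(-5*(-3), -17)) + g(-10, 3) = (184 + (-4 - 5*(-3) - 17)) + (-21/2 - 7/2*3 + (3/4)*(-10) + (1/4)*(-10)*3) = (184 + (-4 + 15 - 17)) + (-21/2 - 21/2 - 15/2 - 15/2) = (184 - 6) - 36 = 178 - 36 = 142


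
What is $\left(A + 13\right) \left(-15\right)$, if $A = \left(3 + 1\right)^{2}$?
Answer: $-435$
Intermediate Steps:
$A = 16$ ($A = 4^{2} = 16$)
$\left(A + 13\right) \left(-15\right) = \left(16 + 13\right) \left(-15\right) = 29 \left(-15\right) = -435$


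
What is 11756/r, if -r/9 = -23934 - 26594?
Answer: 2939/113688 ≈ 0.025851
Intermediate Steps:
r = 454752 (r = -9*(-23934 - 26594) = -9*(-50528) = 454752)
11756/r = 11756/454752 = 11756*(1/454752) = 2939/113688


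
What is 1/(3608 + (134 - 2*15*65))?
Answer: 1/1792 ≈ 0.00055804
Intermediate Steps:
1/(3608 + (134 - 2*15*65)) = 1/(3608 + (134 - 30*65)) = 1/(3608 + (134 - 1950)) = 1/(3608 - 1816) = 1/1792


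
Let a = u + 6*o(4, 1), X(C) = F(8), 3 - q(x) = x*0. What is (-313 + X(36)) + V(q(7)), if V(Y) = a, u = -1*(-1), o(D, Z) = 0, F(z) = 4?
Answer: -308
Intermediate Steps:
q(x) = 3 (q(x) = 3 - x*0 = 3 - 1*0 = 3 + 0 = 3)
u = 1
X(C) = 4
a = 1 (a = 1 + 6*0 = 1 + 0 = 1)
V(Y) = 1
(-313 + X(36)) + V(q(7)) = (-313 + 4) + 1 = -309 + 1 = -308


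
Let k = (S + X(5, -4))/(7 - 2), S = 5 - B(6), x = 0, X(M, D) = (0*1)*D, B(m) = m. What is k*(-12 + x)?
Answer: 12/5 ≈ 2.4000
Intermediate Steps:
X(M, D) = 0 (X(M, D) = 0*D = 0)
S = -1 (S = 5 - 1*6 = 5 - 6 = -1)
k = -⅕ (k = (-1 + 0)/(7 - 2) = -1/5 = -1*⅕ = -⅕ ≈ -0.20000)
k*(-12 + x) = -(-12 + 0)/5 = -⅕*(-12) = 12/5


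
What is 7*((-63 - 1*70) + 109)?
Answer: -168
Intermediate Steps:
7*((-63 - 1*70) + 109) = 7*((-63 - 70) + 109) = 7*(-133 + 109) = 7*(-24) = -168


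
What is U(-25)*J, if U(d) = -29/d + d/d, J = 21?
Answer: 1134/25 ≈ 45.360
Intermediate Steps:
U(d) = 1 - 29/d (U(d) = -29/d + 1 = 1 - 29/d)
U(-25)*J = ((-29 - 25)/(-25))*21 = -1/25*(-54)*21 = (54/25)*21 = 1134/25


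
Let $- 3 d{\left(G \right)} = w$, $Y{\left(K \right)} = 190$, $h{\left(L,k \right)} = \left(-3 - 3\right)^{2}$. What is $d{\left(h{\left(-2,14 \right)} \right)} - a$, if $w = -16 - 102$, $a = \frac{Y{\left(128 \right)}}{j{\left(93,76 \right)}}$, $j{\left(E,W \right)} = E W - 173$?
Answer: $\frac{162608}{4137} \approx 39.306$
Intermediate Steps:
$j{\left(E,W \right)} = -173 + E W$
$h{\left(L,k \right)} = 36$ ($h{\left(L,k \right)} = \left(-6\right)^{2} = 36$)
$a = \frac{38}{1379}$ ($a = \frac{190}{-173 + 93 \cdot 76} = \frac{190}{-173 + 7068} = \frac{190}{6895} = 190 \cdot \frac{1}{6895} = \frac{38}{1379} \approx 0.027556$)
$w = -118$
$d{\left(G \right)} = \frac{118}{3}$ ($d{\left(G \right)} = \left(- \frac{1}{3}\right) \left(-118\right) = \frac{118}{3}$)
$d{\left(h{\left(-2,14 \right)} \right)} - a = \frac{118}{3} - \frac{38}{1379} = \frac{162608}{4137}$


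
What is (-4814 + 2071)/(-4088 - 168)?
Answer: 2743/4256 ≈ 0.64450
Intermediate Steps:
(-4814 + 2071)/(-4088 - 168) = -2743/(-4256) = -2743*(-1/4256) = 2743/4256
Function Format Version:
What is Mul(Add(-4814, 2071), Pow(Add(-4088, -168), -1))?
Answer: Rational(2743, 4256) ≈ 0.64450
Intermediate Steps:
Mul(Add(-4814, 2071), Pow(Add(-4088, -168), -1)) = Mul(-2743, Pow(-4256, -1)) = Mul(-2743, Rational(-1, 4256)) = Rational(2743, 4256)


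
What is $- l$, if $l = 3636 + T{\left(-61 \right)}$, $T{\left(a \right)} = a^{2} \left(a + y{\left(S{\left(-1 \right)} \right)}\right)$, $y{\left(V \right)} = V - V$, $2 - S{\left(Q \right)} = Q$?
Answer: $223345$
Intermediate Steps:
$S{\left(Q \right)} = 2 - Q$
$y{\left(V \right)} = 0$
$T{\left(a \right)} = a^{3}$ ($T{\left(a \right)} = a^{2} \left(a + 0\right) = a^{2} a = a^{3}$)
$l = -223345$ ($l = 3636 + \left(-61\right)^{3} = 3636 - 226981 = -223345$)
$- l = \left(-1\right) \left(-223345\right) = 223345$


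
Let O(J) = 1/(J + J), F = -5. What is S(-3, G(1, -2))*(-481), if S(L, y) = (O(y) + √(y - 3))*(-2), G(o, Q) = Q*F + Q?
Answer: 481/8 + 962*√5 ≈ 2211.2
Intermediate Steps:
O(J) = 1/(2*J)
G(o, Q) = -4*Q (G(o, Q) = Q*(-5) + Q = -5*Q + Q = -4*Q)
S(L, y) = -1/y - 2*√(-3 + y) (S(L, y) = (1/(2*y) + √(y - 3))*(-2) = (1/(2*y) + √(-3 + y))*(-2) = (√(-3 + y) + 1/(2*y))*(-2) = -1/y - 2*√(-3 + y))
S(-3, G(1, -2))*(-481) = (-1/((-4*(-2))) - 2*√(-3 - 4*(-2)))*(-481) = (-1/8 - 2*√(-3 + 8))*(-481) = (-1*⅛ - 2*√5)*(-481) = (-⅛ - 2*√5)*(-481) = 481/8 + 962*√5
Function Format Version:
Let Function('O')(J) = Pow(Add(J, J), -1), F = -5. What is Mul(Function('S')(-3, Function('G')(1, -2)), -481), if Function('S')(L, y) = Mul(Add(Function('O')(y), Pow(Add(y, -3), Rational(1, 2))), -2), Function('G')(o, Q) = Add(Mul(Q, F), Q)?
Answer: Add(Rational(481, 8), Mul(962, Pow(5, Rational(1, 2)))) ≈ 2211.2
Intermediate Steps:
Function('O')(J) = Mul(Rational(1, 2), Pow(J, -1)) (Function('O')(J) = Pow(Mul(2, J), -1) = Mul(Rational(1, 2), Pow(J, -1)))
Function('G')(o, Q) = Mul(-4, Q) (Function('G')(o, Q) = Add(Mul(Q, -5), Q) = Add(Mul(-5, Q), Q) = Mul(-4, Q))
Function('S')(L, y) = Add(Mul(-1, Pow(y, -1)), Mul(-2, Pow(Add(-3, y), Rational(1, 2)))) (Function('S')(L, y) = Mul(Add(Mul(Rational(1, 2), Pow(y, -1)), Pow(Add(y, -3), Rational(1, 2))), -2) = Mul(Add(Mul(Rational(1, 2), Pow(y, -1)), Pow(Add(-3, y), Rational(1, 2))), -2) = Mul(Add(Pow(Add(-3, y), Rational(1, 2)), Mul(Rational(1, 2), Pow(y, -1))), -2) = Add(Mul(-1, Pow(y, -1)), Mul(-2, Pow(Add(-3, y), Rational(1, 2)))))
Mul(Function('S')(-3, Function('G')(1, -2)), -481) = Mul(Add(Mul(-1, Pow(Mul(-4, -2), -1)), Mul(-2, Pow(Add(-3, Mul(-4, -2)), Rational(1, 2)))), -481) = Mul(Add(Mul(-1, Pow(8, -1)), Mul(-2, Pow(Add(-3, 8), Rational(1, 2)))), -481) = Mul(Add(Mul(-1, Rational(1, 8)), Mul(-2, Pow(5, Rational(1, 2)))), -481) = Mul(Add(Rational(-1, 8), Mul(-2, Pow(5, Rational(1, 2)))), -481) = Add(Rational(481, 8), Mul(962, Pow(5, Rational(1, 2))))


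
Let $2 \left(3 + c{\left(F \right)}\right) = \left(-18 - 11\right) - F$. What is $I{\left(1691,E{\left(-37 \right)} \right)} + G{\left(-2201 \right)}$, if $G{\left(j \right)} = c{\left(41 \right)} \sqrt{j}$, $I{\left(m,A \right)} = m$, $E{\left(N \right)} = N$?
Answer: $1691 - 38 i \sqrt{2201} \approx 1691.0 - 1782.8 i$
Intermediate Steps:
$c{\left(F \right)} = - \frac{35}{2} - \frac{F}{2}$ ($c{\left(F \right)} = -3 + \frac{\left(-18 - 11\right) - F}{2} = -3 + \frac{-29 - F}{2} = -3 - \left(\frac{29}{2} + \frac{F}{2}\right) = - \frac{35}{2} - \frac{F}{2}$)
$G{\left(j \right)} = - 38 \sqrt{j}$ ($G{\left(j \right)} = \left(- \frac{35}{2} - \frac{41}{2}\right) \sqrt{j} = - 38 \sqrt{j}$)
$I{\left(1691,E{\left(-37 \right)} \right)} + G{\left(-2201 \right)} = 1691 - 38 \sqrt{-2201} = 1691 - 38 i \sqrt{2201}$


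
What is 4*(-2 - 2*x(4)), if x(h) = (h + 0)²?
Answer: -136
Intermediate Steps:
x(h) = h²
4*(-2 - 2*x(4)) = 4*(-2 - 2*4²) = 4*(-2 - 2*16) = 4*(-2 - 32) = 4*(-34) = -136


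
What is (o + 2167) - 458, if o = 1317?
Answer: 3026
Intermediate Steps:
(o + 2167) - 458 = (1317 + 2167) - 458 = 3484 - 458 = 3026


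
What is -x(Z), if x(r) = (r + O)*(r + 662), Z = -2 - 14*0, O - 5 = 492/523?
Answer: -1360260/523 ≈ -2600.9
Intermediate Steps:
O = 3107/523 (O = 5 + 492/523 = 3107/523 ≈ 5.9407)
Z = -2 (Z = -2 + 0 = -2)
x(r) = (662 + r)*(3107/523 + r) (x(r) = (r + 3107/523)*(r + 662) = (3107/523 + r)*(662 + r) = (662 + r)*(3107/523 + r))
-x(Z) = -(2056834/523 + (-2)² + (349333/523)*(-2)) = -(2056834/523 + 4 - 698666/523) = -1*1360260/523 = -1360260/523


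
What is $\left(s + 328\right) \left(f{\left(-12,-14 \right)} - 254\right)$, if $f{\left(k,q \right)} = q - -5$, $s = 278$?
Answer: $-159378$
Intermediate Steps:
$f{\left(k,q \right)} = 5 + q$ ($f{\left(k,q \right)} = q + 5 = 5 + q$)
$\left(s + 328\right) \left(f{\left(-12,-14 \right)} - 254\right) = \left(278 + 328\right) \left(\left(5 - 14\right) - 254\right) = 606 \left(-9 - 254\right) = 606 \left(-263\right) = -159378$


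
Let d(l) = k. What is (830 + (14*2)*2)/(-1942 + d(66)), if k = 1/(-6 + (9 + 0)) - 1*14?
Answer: -2658/5867 ≈ -0.45304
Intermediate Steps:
k = -41/3 (k = 1/(-6 + 9) - 14 = 1/3 - 14 = -41/3 ≈ -13.667)
d(l) = -41/3
(830 + (14*2)*2)/(-1942 + d(66)) = (830 + (14*2)*2)/(-1942 - 41/3) = (830 + 28*2)/(-5867/3) = (830 + 56)*(-3/5867) = 886*(-3/5867) = -2658/5867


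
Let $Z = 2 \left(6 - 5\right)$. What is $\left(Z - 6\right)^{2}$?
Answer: $16$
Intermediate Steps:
$Z = 2$ ($Z = 2 \cdot 1 = 2$)
$\left(Z - 6\right)^{2} = \left(2 - 6\right)^{2} = \left(-4\right)^{2} = 16$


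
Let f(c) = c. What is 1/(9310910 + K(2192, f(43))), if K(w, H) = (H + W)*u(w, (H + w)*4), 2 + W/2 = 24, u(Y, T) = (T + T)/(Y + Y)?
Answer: 548/5102573125 ≈ 1.0740e-7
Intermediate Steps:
u(Y, T) = T/Y (u(Y, T) = (2*T)/((2*Y)) = (2*T)*(1/(2*Y)) = T/Y)
W = 44 (W = -4 + 2*24 = -4 + 48 = 44)
K(w, H) = (44 + H)*(4*H + 4*w)/w (K(w, H) = (H + 44)*(((H + w)*4)/w) = (44 + H)*((4*H + 4*w)/w) = (44 + H)*(4*H + 4*w)/w)
1/(9310910 + K(2192, f(43))) = 1/(9310910 + 4*(44 + 43)*(43 + 2192)/2192) = 1/(9310910 + 4*(1/2192)*87*2235) = 1/(9310910 + 194445/548) = 1/(5102573125/548) = 548/5102573125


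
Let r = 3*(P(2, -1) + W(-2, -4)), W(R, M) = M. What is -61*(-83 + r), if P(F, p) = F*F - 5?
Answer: 5978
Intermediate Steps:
P(F, p) = -5 + F² (P(F, p) = F² - 5 = -5 + F²)
r = -15 (r = 3*((-5 + 2²) - 4) = 3*((-5 + 4) - 4) = 3*(-1 - 4) = 3*(-5) = -15)
-61*(-83 + r) = -61*(-83 - 15) = -61*(-98) = 5978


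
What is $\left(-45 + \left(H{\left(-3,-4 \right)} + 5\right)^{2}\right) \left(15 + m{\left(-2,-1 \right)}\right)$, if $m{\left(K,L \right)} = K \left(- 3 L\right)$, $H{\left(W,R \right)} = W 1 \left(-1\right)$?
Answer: $171$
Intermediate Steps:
$H{\left(W,R \right)} = - W$ ($H{\left(W,R \right)} = W \left(-1\right) = - W$)
$m{\left(K,L \right)} = - 3 K L$
$\left(-45 + \left(H{\left(-3,-4 \right)} + 5\right)^{2}\right) \left(15 + m{\left(-2,-1 \right)}\right) = \left(-45 + \left(\left(-1\right) \left(-3\right) + 5\right)^{2}\right) \left(15 - \left(-6\right) \left(-1\right)\right) = \left(-45 + \left(3 + 5\right)^{2}\right) \left(15 - 6\right) = \left(-45 + 8^{2}\right) 9 = \left(-45 + 64\right) 9 = 19 \cdot 9 = 171$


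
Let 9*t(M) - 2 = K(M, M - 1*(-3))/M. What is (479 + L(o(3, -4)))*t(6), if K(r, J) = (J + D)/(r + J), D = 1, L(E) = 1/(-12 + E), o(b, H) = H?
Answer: 145597/1296 ≈ 112.34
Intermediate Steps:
K(r, J) = (1 + J)/(J + r) (K(r, J) = (J + 1)/(r + J) = (1 + J)/(J + r))
t(M) = 2/9 + (4 + M)/(9*M*(3 + 2*M)) (t(M) = 2/9 + (((1 + (M - 1*(-3)))/((M - 1*(-3)) + M))/M)/9 = 2/9 + (((1 + (M + 3))/((M + 3) + M))/M)/9 = 2/9 + (((1 + (3 + M))/((3 + M) + M))/M)/9 = 2/9 + (((4 + M)/(3 + 2*M))/M)/9 = 2/9 + ((4 + M)/(M*(3 + 2*M)))/9 = 2/9 + (4 + M)/(9*M*(3 + 2*M)))
(479 + L(o(3, -4)))*t(6) = (479 + 1/(-12 - 4))*((1/9)*(4 + 4*6**2 + 7*6)/(6*(3 + 2*6))) = (479 + 1/(-16))*((1/9)*(1/6)*(4 + 4*36 + 42)/(3 + 12)) = (479 - 1/16)*((1/9)*(1/6)*(4 + 144 + 42)/15) = 7663*((1/9)*(1/6)*(1/15)*190)/16 = (7663/16)*(19/81) = 145597/1296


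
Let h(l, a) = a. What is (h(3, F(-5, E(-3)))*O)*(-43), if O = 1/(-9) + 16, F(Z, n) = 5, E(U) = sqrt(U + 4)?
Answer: -30745/9 ≈ -3416.1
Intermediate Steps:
E(U) = sqrt(4 + U)
O = 143/9 (O = -1/9 + 16 = 143/9 ≈ 15.889)
(h(3, F(-5, E(-3)))*O)*(-43) = (5*(143/9))*(-43) = (715/9)*(-43) = -30745/9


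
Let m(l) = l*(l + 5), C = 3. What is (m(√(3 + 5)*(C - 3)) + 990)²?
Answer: 980100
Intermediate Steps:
m(l) = l*(5 + l)
(m(√(3 + 5)*(C - 3)) + 990)² = ((√(3 + 5)*(3 - 3))*(5 + √(3 + 5)*(3 - 3)) + 990)² = ((√8*0)*(5 + √8*0) + 990)² = (((2*√2)*0)*(5 + (2*√2)*0) + 990)² = (0*(5 + 0) + 990)² = (0*5 + 990)² = (0 + 990)² = 990² = 980100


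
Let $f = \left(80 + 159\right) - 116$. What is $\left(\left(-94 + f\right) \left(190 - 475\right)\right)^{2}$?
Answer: $68310225$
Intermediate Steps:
$f = 123$ ($f = 239 - 116 = 123$)
$\left(\left(-94 + f\right) \left(190 - 475\right)\right)^{2} = \left(\left(-94 + 123\right) \left(190 - 475\right)\right)^{2} = \left(29 \left(-285\right)\right)^{2} = \left(-8265\right)^{2} = 68310225$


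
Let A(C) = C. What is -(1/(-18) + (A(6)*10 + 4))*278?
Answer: -159989/9 ≈ -17777.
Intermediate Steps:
-(1/(-18) + (A(6)*10 + 4))*278 = -(1/(-18) + (6*10 + 4))*278 = -(-1/18 + (60 + 4))*278 = -(-1/18 + 64)*278 = -1151*278/18 = -1*159989/9 = -159989/9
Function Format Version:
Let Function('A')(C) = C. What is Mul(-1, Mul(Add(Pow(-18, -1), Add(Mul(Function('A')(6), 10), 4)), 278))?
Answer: Rational(-159989, 9) ≈ -17777.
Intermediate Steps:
Mul(-1, Mul(Add(Pow(-18, -1), Add(Mul(Function('A')(6), 10), 4)), 278)) = Mul(-1, Mul(Add(Pow(-18, -1), Add(Mul(6, 10), 4)), 278)) = Mul(-1, Mul(Add(Rational(-1, 18), Add(60, 4)), 278)) = Mul(-1, Mul(Add(Rational(-1, 18), 64), 278)) = Mul(-1, Mul(Rational(1151, 18), 278)) = Mul(-1, Rational(159989, 9)) = Rational(-159989, 9)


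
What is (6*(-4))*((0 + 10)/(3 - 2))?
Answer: -240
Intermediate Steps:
(6*(-4))*((0 + 10)/(3 - 2)) = -240/1 = -240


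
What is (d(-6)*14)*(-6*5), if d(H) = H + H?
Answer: 5040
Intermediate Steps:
d(H) = 2*H
(d(-6)*14)*(-6*5) = ((2*(-6))*14)*(-6*5) = -12*14*(-30) = -168*(-30) = 5040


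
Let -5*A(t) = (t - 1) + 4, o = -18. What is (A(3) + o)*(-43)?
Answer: 4128/5 ≈ 825.60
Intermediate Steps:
A(t) = -⅗ - t/5 (A(t) = -((t - 1) + 4)/5 = -((-1 + t) + 4)/5 = -(3 + t)/5 = -⅗ - t/5)
(A(3) + o)*(-43) = ((-⅗ - ⅕*3) - 18)*(-43) = ((-⅗ - ⅗) - 18)*(-43) = (-6/5 - 18)*(-43) = -96/5*(-43) = 4128/5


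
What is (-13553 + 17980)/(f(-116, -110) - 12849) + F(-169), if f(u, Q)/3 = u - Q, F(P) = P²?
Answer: 367489960/12867 ≈ 28561.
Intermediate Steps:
f(u, Q) = -3*Q + 3*u (f(u, Q) = 3*(u - Q) = -3*Q + 3*u)
(-13553 + 17980)/(f(-116, -110) - 12849) + F(-169) = (-13553 + 17980)/((-3*(-110) + 3*(-116)) - 12849) + (-169)² = 4427/((330 - 348) - 12849) + 28561 = 4427/(-18 - 12849) + 28561 = 4427/(-12867) + 28561 = 4427*(-1/12867) + 28561 = -4427/12867 + 28561 = 367489960/12867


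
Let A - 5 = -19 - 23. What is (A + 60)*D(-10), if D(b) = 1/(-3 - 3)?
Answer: -23/6 ≈ -3.8333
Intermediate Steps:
A = -37 (A = 5 + (-19 - 23) = 5 - 42 = -37)
D(b) = -⅙ (D(b) = 1/(-6) = -⅙)
(A + 60)*D(-10) = (-37 + 60)*(-⅙) = 23*(-⅙) = -23/6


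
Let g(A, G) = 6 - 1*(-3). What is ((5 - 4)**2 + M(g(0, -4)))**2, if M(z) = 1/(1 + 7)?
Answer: 81/64 ≈ 1.2656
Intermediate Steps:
g(A, G) = 9 (g(A, G) = 6 + 3 = 9)
M(z) = 1/8
((5 - 4)**2 + M(g(0, -4)))**2 = ((5 - 4)**2 + 1/8)**2 = (1**2 + 1/8)**2 = (1 + 1/8)**2 = (9/8)**2 = 81/64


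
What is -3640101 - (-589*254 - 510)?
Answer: -3489985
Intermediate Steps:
-3640101 - (-589*254 - 510) = -3640101 - (-149606 - 510) = -3640101 - 1*(-150116) = -3640101 + 150116 = -3489985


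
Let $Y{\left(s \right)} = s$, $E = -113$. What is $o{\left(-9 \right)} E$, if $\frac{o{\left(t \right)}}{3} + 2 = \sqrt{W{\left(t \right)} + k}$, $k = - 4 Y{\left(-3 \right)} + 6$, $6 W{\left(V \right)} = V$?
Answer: $678 - \frac{339 \sqrt{66}}{2} \approx -699.02$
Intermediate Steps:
$W{\left(V \right)} = \frac{V}{6}$
$k = 18$ ($k = \left(-4\right) \left(-3\right) + 6 = 12 + 6 = 18$)
$o{\left(t \right)} = -6 + 3 \sqrt{18 + \frac{t}{6}}$ ($o{\left(t \right)} = -6 + 3 \sqrt{\frac{t}{6} + 18} = -6 + 3 \sqrt{18 + \frac{t}{6}}$)
$o{\left(-9 \right)} E = \left(-6 + \frac{\sqrt{648 + 6 \left(-9\right)}}{2}\right) \left(-113\right) = \left(-6 + \frac{\sqrt{648 - 54}}{2}\right) \left(-113\right) = \left(-6 + \frac{\sqrt{594}}{2}\right) \left(-113\right) = \left(-6 + \frac{3 \sqrt{66}}{2}\right) \left(-113\right) = 678 - \frac{339 \sqrt{66}}{2}$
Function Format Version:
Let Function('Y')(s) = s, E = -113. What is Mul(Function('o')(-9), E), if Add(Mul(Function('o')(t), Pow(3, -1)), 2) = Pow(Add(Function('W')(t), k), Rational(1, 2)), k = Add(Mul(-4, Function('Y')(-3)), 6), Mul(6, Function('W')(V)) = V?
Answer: Add(678, Mul(Rational(-339, 2), Pow(66, Rational(1, 2)))) ≈ -699.02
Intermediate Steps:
Function('W')(V) = Mul(Rational(1, 6), V)
k = 18 (k = Add(Mul(-4, -3), 6) = Add(12, 6) = 18)
Function('o')(t) = Add(-6, Mul(3, Pow(Add(18, Mul(Rational(1, 6), t)), Rational(1, 2)))) (Function('o')(t) = Add(-6, Mul(3, Pow(Add(Mul(Rational(1, 6), t), 18), Rational(1, 2)))) = Add(-6, Mul(3, Pow(Add(18, Mul(Rational(1, 6), t)), Rational(1, 2)))))
Mul(Function('o')(-9), E) = Mul(Add(-6, Mul(Rational(1, 2), Pow(Add(648, Mul(6, -9)), Rational(1, 2)))), -113) = Mul(Add(-6, Mul(Rational(1, 2), Pow(Add(648, -54), Rational(1, 2)))), -113) = Mul(Add(-6, Mul(Rational(1, 2), Pow(594, Rational(1, 2)))), -113) = Mul(Add(-6, Mul(Rational(1, 2), Mul(3, Pow(66, Rational(1, 2))))), -113) = Mul(Add(-6, Mul(Rational(3, 2), Pow(66, Rational(1, 2)))), -113) = Add(678, Mul(Rational(-339, 2), Pow(66, Rational(1, 2))))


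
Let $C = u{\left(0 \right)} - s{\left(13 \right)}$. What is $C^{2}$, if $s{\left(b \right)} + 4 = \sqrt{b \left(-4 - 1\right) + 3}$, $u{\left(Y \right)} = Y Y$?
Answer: $\left(4 - i \sqrt{62}\right)^{2} \approx -46.0 - 62.992 i$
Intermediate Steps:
$u{\left(Y \right)} = Y^{2}$
$s{\left(b \right)} = -4 + \sqrt{3 - 5 b}$ ($s{\left(b \right)} = -4 + \sqrt{b \left(-4 - 1\right) + 3} = -4 + \sqrt{b \left(-5\right) + 3} = -4 + \sqrt{- 5 b + 3} = -4 + \sqrt{3 - 5 b}$)
$C = 4 - i \sqrt{62}$ ($C = 0^{2} - \left(-4 + \sqrt{3 - 65}\right) = 0 - \left(-4 + \sqrt{3 - 65}\right) = 0 - \left(-4 + \sqrt{-62}\right) = 0 - \left(-4 + i \sqrt{62}\right) = 0 + \left(4 - i \sqrt{62}\right) = 4 - i \sqrt{62} \approx 4.0 - 7.874 i$)
$C^{2} = \left(4 - i \sqrt{62}\right)^{2}$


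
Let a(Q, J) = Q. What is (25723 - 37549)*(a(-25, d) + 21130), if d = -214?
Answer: -249587730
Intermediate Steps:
(25723 - 37549)*(a(-25, d) + 21130) = (25723 - 37549)*(-25 + 21130) = -11826*21105 = -249587730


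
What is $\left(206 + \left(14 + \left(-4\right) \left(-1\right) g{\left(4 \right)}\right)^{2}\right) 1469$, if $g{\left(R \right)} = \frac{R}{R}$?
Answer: $778570$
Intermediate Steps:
$g{\left(R \right)} = 1$
$\left(206 + \left(14 + \left(-4\right) \left(-1\right) g{\left(4 \right)}\right)^{2}\right) 1469 = \left(206 + \left(14 + \left(-4\right) \left(-1\right) 1\right)^{2}\right) 1469 = \left(206 + \left(14 + 4 \cdot 1\right)^{2}\right) 1469 = \left(206 + \left(14 + 4\right)^{2}\right) 1469 = \left(206 + 18^{2}\right) 1469 = \left(206 + 324\right) 1469 = 530 \cdot 1469 = 778570$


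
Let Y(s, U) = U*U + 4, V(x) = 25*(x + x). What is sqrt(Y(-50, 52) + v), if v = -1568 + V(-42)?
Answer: 8*I*sqrt(15) ≈ 30.984*I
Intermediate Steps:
V(x) = 50*x (V(x) = 25*(2*x) = 50*x)
Y(s, U) = 4 + U**2 (Y(s, U) = U**2 + 4 = 4 + U**2)
v = -3668 (v = -1568 + 50*(-42) = -1568 - 2100 = -3668)
sqrt(Y(-50, 52) + v) = sqrt((4 + 52**2) - 3668) = sqrt((4 + 2704) - 3668) = sqrt(2708 - 3668) = sqrt(-960) = 8*I*sqrt(15)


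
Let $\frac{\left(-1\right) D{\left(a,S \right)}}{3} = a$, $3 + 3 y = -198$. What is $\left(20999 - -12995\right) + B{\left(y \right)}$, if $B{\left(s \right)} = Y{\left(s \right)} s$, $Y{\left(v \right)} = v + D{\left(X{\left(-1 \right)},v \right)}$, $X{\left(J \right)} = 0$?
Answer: $38483$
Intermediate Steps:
$y = -67$ ($y = -1 + \frac{1}{3} \left(-198\right) = -1 - 66 = -67$)
$D{\left(a,S \right)} = - 3 a$
$Y{\left(v \right)} = v$ ($Y{\left(v \right)} = v - 0 = v + 0 = v$)
$B{\left(s \right)} = s^{2}$ ($B{\left(s \right)} = s s = s^{2}$)
$\left(20999 - -12995\right) + B{\left(y \right)} = \left(20999 - -12995\right) + \left(-67\right)^{2} = \left(20999 + 12995\right) + 4489 = 33994 + 4489 = 38483$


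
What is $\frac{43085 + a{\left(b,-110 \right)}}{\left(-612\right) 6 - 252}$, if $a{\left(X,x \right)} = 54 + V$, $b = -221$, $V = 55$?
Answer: $- \frac{7199}{654} \approx -11.008$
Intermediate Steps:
$a{\left(X,x \right)} = 109$ ($a{\left(X,x \right)} = 54 + 55 = 109$)
$\frac{43085 + a{\left(b,-110 \right)}}{\left(-612\right) 6 - 252} = \frac{43085 + 109}{\left(-612\right) 6 - 252} = \frac{43194}{-3672 - 252} = \frac{43194}{-3924} = 43194 \left(- \frac{1}{3924}\right) = - \frac{7199}{654}$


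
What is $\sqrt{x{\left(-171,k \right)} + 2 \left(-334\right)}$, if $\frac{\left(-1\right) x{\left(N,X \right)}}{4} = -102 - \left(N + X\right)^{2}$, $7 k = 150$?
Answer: $\frac{8 \sqrt{68314}}{7} \approx 298.71$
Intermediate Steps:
$k = \frac{150}{7}$ ($k = \frac{1}{7} \cdot 150 = \frac{150}{7} \approx 21.429$)
$x{\left(N,X \right)} = 408 + 4 \left(N + X\right)^{2}$ ($x{\left(N,X \right)} = - 4 \left(-102 - \left(N + X\right)^{2}\right) = 408 + 4 \left(N + X\right)^{2}$)
$\sqrt{x{\left(-171,k \right)} + 2 \left(-334\right)} = \sqrt{\left(408 + 4 \left(-171 + \frac{150}{7}\right)^{2}\right) + 2 \left(-334\right)} = \sqrt{\left(408 + 4 \left(- \frac{1047}{7}\right)^{2}\right) - 668} = \sqrt{\left(408 + 4 \cdot \frac{1096209}{49}\right) - 668} = \sqrt{\left(408 + \frac{4384836}{49}\right) - 668} = \sqrt{\frac{4404828}{49} - 668} = \sqrt{\frac{4372096}{49}} = \frac{8 \sqrt{68314}}{7}$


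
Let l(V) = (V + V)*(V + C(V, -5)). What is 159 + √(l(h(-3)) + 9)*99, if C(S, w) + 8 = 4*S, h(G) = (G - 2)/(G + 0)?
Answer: 159 + 33*√91 ≈ 473.80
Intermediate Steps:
h(G) = (-2 + G)/G
C(S, w) = -8 + 4*S
l(V) = 2*V*(-8 + 5*V) (l(V) = (V + V)*(V + (-8 + 4*V)) = (2*V)*(-8 + 5*V) = 2*V*(-8 + 5*V))
159 + √(l(h(-3)) + 9)*99 = 159 + √(2*((-2 - 3)/(-3))*(-8 + 5*((-2 - 3)/(-3))) + 9)*99 = 159 + √(2*(-⅓*(-5))*(-8 + 5*(-⅓*(-5))) + 9)*99 = 159 + √(2*(5/3)*(-8 + 5*(5/3)) + 9)*99 = 159 + √(2*(5/3)*(-8 + 25/3) + 9)*99 = 159 + √(2*(5/3)*(⅓) + 9)*99 = 159 + √(10/9 + 9)*99 = 159 + √(91/9)*99 = 159 + (√91/3)*99 = 159 + 33*√91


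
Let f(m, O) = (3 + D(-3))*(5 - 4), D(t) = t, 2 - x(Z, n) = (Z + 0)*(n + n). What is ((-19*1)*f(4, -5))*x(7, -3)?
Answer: 0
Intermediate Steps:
x(Z, n) = 2 - 2*Z*n (x(Z, n) = 2 - (Z + 0)*(n + n) = 2 - Z*2*n = 2 - 2*Z*n)
f(m, O) = 0 (f(m, O) = (3 - 3)*(5 - 4) = 0*1 = 0)
((-19*1)*f(4, -5))*x(7, -3) = (-19*1*0)*(2 - 2*7*(-3)) = (-19*0)*(2 + 42) = 0*44 = 0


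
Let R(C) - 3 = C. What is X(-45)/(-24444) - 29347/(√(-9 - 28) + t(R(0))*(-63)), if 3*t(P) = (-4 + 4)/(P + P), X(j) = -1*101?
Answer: 101/24444 + 29347*I*√37/37 ≈ 0.0041319 + 4824.6*I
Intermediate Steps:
X(j) = -101
R(C) = 3 + C
t(P) = 0 (t(P) = ((-4 + 4)/(P + P))/3 = (0/((2*P)))/3 = (0*(1/(2*P)))/3 = (⅓)*0 = 0)
X(-45)/(-24444) - 29347/(√(-9 - 28) + t(R(0))*(-63)) = -101/(-24444) - 29347/(√(-9 - 28) + 0*(-63)) = -101*(-1/24444) - 29347/(√(-37) + 0) = 101/24444 - 29347/(I*√37 + 0) = 101/24444 - 29347*(-I*√37/37) = 101/24444 - (-29347)*I*√37/37 = 101/24444 + 29347*I*√37/37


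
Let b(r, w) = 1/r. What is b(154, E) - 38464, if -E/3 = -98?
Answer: -5923455/154 ≈ -38464.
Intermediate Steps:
E = 294 (E = -3*(-98) = 294)
b(154, E) - 38464 = 1/154 - 38464 = -5923455/154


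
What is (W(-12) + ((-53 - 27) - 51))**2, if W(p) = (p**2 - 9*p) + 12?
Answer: 17689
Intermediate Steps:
W(p) = 12 + p**2 - 9*p
(W(-12) + ((-53 - 27) - 51))**2 = ((12 + (-12)**2 - 9*(-12)) + ((-53 - 27) - 51))**2 = ((12 + 144 + 108) + (-80 - 51))**2 = (264 - 131)**2 = 133**2 = 17689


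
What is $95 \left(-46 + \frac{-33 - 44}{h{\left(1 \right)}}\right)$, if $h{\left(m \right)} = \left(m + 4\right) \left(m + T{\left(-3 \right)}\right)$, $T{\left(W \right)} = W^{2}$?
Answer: $- \frac{45163}{10} \approx -4516.3$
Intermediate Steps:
$h{\left(m \right)} = \left(4 + m\right) \left(9 + m\right)$ ($h{\left(m \right)} = \left(m + 4\right) \left(m + \left(-3\right)^{2}\right) = \left(4 + m\right) \left(m + 9\right) = \left(4 + m\right) \left(9 + m\right)$)
$95 \left(-46 + \frac{-33 - 44}{h{\left(1 \right)}}\right) = 95 \left(-46 + \frac{-33 - 44}{36 + 1^{2} + 13 \cdot 1}\right) = 95 \left(-46 + \frac{-33 - 44}{36 + 1 + 13}\right) = 95 \left(-46 - \frac{77}{50}\right) = 95 \left(- \frac{2377}{50}\right) = - \frac{45163}{10}$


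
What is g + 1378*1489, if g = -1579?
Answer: 2050263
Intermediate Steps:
g + 1378*1489 = -1579 + 1378*1489 = -1579 + 2051842 = 2050263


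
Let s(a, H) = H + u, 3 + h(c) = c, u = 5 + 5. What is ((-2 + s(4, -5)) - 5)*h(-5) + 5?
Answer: 21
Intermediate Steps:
u = 10
h(c) = -3 + c
s(a, H) = 10 + H (s(a, H) = H + 10 = 10 + H)
((-2 + s(4, -5)) - 5)*h(-5) + 5 = ((-2 + (10 - 5)) - 5)*(-3 - 5) + 5 = ((-2 + 5) - 5)*(-8) + 5 = (3 - 5)*(-8) + 5 = -2*(-8) + 5 = 16 + 5 = 21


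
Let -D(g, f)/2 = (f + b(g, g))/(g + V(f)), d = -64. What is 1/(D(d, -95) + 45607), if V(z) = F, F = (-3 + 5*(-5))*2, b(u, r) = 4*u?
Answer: 20/912023 ≈ 2.1929e-5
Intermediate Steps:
F = -56 (F = (-3 - 25)*2 = -28*2 = -56)
V(z) = -56
D(g, f) = -2*(f + 4*g)/(-56 + g) (D(g, f) = -2*(f + 4*g)/(g - 56) = -2*(f + 4*g)/(-56 + g))
1/(D(d, -95) + 45607) = 1/(2*(-1*(-95) - 4*(-64))/(-56 - 64) + 45607) = 1/(2*(95 + 256)/(-120) + 45607) = 1/(2*(-1/120)*351 + 45607) = 1/(-117/20 + 45607) = 1/(912023/20) = 20/912023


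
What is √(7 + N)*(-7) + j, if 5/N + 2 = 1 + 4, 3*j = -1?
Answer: -⅓ - 7*√78/3 ≈ -20.941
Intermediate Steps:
j = -⅓ (j = (⅓)*(-1) = -⅓ ≈ -0.33333)
N = 5/3 (N = 5/(-2 + (1 + 4)) = 5/(-2 + 5) = 5/3 ≈ 1.6667)
√(7 + N)*(-7) + j = √(7 + 5/3)*(-7) - ⅓ = √(26/3)*(-7) - ⅓ = (√78/3)*(-7) - ⅓ = -7*√78/3 - ⅓ = -⅓ - 7*√78/3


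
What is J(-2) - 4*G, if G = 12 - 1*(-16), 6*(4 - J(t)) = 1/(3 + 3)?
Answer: -3889/36 ≈ -108.03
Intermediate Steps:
J(t) = 143/36 (J(t) = 4 - 1/(6*(3 + 3)) = 4 - ⅙/6 = 4 - ⅙*⅙ = 4 - 1/36 = 143/36)
G = 28 (G = 12 + 16 = 28)
J(-2) - 4*G = 143/36 - 4*28 = 143/36 - 112 = -3889/36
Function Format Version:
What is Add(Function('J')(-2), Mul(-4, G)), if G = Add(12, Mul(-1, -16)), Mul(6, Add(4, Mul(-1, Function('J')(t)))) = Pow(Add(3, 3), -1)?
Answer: Rational(-3889, 36) ≈ -108.03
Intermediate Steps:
Function('J')(t) = Rational(143, 36) (Function('J')(t) = Add(4, Mul(Rational(-1, 6), Pow(Add(3, 3), -1))) = Add(4, Mul(Rational(-1, 6), Pow(6, -1))) = Add(4, Mul(Rational(-1, 6), Rational(1, 6))) = Add(4, Rational(-1, 36)) = Rational(143, 36))
G = 28 (G = Add(12, 16) = 28)
Add(Function('J')(-2), Mul(-4, G)) = Add(Rational(143, 36), Mul(-4, 28)) = Add(Rational(143, 36), -112) = Rational(-3889, 36)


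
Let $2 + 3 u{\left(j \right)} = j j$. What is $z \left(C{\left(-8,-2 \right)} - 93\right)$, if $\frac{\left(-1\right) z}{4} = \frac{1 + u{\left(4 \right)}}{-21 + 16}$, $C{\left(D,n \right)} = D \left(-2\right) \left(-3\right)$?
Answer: $- \frac{3196}{5} \approx -639.2$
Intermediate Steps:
$u{\left(j \right)} = - \frac{2}{3} + \frac{j^{2}}{3}$ ($u{\left(j \right)} = - \frac{2}{3} + \frac{j j}{3} = - \frac{2}{3} + \frac{j^{2}}{3}$)
$C{\left(D,n \right)} = 6 D$ ($C{\left(D,n \right)} = - 2 D \left(-3\right) = 6 D$)
$z = \frac{68}{15}$ ($z = - 4 \frac{1 - \left(\frac{2}{3} - \frac{4^{2}}{3}\right)}{-21 + 16} = - 4 \frac{1 + \left(- \frac{2}{3} + \frac{1}{3} \cdot 16\right)}{-5} = - 4 \left(1 + \left(- \frac{2}{3} + \frac{16}{3}\right)\right) \left(- \frac{1}{5}\right) = - 4 \left(1 + \frac{14}{3}\right) \left(- \frac{1}{5}\right) = - 4 \cdot \frac{17}{3} \left(- \frac{1}{5}\right) = \left(-4\right) \left(- \frac{17}{15}\right) = \frac{68}{15} \approx 4.5333$)
$z \left(C{\left(-8,-2 \right)} - 93\right) = \frac{68 \left(6 \left(-8\right) - 93\right)}{15} = \frac{68 \left(-48 - 93\right)}{15} = \frac{68}{15} \left(-141\right) = - \frac{3196}{5}$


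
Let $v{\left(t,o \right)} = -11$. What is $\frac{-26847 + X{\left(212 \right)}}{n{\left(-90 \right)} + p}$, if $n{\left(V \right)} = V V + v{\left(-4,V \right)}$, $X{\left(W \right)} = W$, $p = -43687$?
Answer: $\frac{26635}{35598} \approx 0.74822$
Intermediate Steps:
$n{\left(V \right)} = -11 + V^{2}$ ($n{\left(V \right)} = V V - 11 = V^{2} - 11 = -11 + V^{2}$)
$\frac{-26847 + X{\left(212 \right)}}{n{\left(-90 \right)} + p} = \frac{-26847 + 212}{\left(-11 + \left(-90\right)^{2}\right) - 43687} = - \frac{26635}{\left(-11 + 8100\right) - 43687} = - \frac{26635}{8089 - 43687} = - \frac{26635}{-35598} = \left(-26635\right) \left(- \frac{1}{35598}\right) = \frac{26635}{35598}$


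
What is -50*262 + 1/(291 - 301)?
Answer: -131001/10 ≈ -13100.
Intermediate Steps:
-50*262 + 1/(291 - 301) = -13100 + 1/(-10) = -13100 - 1/10 = -131001/10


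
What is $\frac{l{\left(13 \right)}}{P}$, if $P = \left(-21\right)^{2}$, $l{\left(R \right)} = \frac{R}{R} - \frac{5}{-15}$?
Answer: $\frac{4}{1323} \approx 0.0030234$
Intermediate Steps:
$l{\left(R \right)} = \frac{4}{3}$ ($l{\left(R \right)} = 1 - - \frac{1}{3} = 1 + \frac{1}{3} = \frac{4}{3}$)
$P = 441$
$\frac{l{\left(13 \right)}}{P} = \frac{4}{3 \cdot 441} = \frac{4}{3} \cdot \frac{1}{441} = \frac{4}{1323}$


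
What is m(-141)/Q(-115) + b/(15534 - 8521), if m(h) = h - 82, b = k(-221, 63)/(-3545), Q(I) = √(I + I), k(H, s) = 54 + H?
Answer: 167/24861085 + 223*I*√230/230 ≈ 6.7173e-6 + 14.704*I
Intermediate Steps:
Q(I) = √2*√I (Q(I) = √(2*I) = √2*√I)
b = 167/3545 (b = (54 - 221)/(-3545) = -167*(-1/3545) = 167/3545 ≈ 0.047109)
m(h) = -82 + h
m(-141)/Q(-115) + b/(15534 - 8521) = (-82 - 141)/((√2*√(-115))) + 167/(3545*(15534 - 8521)) = -223*(-I*√230/230) + (167/3545)/7013 = -223*(-I*√230/230) + (167/3545)*(1/7013) = -(-223)*I*√230/230 + 167/24861085 = 223*I*√230/230 + 167/24861085 = 167/24861085 + 223*I*√230/230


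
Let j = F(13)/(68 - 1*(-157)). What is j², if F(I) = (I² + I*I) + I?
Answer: 1521/625 ≈ 2.4336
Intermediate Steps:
F(I) = I + 2*I² (F(I) = (I² + I²) + I = 2*I² + I = I + 2*I²)
j = 39/25 (j = (13*(1 + 2*13))/(68 - 1*(-157)) = (13*(1 + 26))/(68 + 157) = (13*27)/225 = 351*(1/225) = 39/25 ≈ 1.5600)
j² = (39/25)² = 1521/625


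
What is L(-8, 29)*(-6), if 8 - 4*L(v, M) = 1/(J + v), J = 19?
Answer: -261/22 ≈ -11.864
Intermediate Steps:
L(v, M) = 2 - 1/(4*(19 + v))
L(-8, 29)*(-6) = ((151 + 8*(-8))/(4*(19 - 8)))*(-6) = ((¼)*(151 - 64)/11)*(-6) = ((¼)*(1/11)*87)*(-6) = (87/44)*(-6) = -261/22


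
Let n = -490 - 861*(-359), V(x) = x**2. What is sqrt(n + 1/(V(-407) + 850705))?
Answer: sqrt(318785521673413798)/1016354 ≈ 555.53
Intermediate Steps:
n = 308609 (n = -490 + 309099 = 308609)
sqrt(n + 1/(V(-407) + 850705)) = sqrt(308609 + 1/((-407)**2 + 850705)) = sqrt(308609 + 1/(165649 + 850705)) = sqrt(308609 + 1/1016354) = sqrt(313655991587/1016354) = sqrt(318785521673413798)/1016354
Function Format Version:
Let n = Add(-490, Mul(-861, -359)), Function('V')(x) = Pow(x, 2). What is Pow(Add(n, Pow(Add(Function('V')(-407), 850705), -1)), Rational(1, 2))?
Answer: Mul(Rational(1, 1016354), Pow(318785521673413798, Rational(1, 2))) ≈ 555.53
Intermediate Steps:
n = 308609 (n = Add(-490, 309099) = 308609)
Pow(Add(n, Pow(Add(Function('V')(-407), 850705), -1)), Rational(1, 2)) = Pow(Add(308609, Pow(Add(Pow(-407, 2), 850705), -1)), Rational(1, 2)) = Pow(Add(308609, Pow(Add(165649, 850705), -1)), Rational(1, 2)) = Pow(Add(308609, Pow(1016354, -1)), Rational(1, 2)) = Pow(Add(308609, Rational(1, 1016354)), Rational(1, 2)) = Pow(Rational(313655991587, 1016354), Rational(1, 2)) = Mul(Rational(1, 1016354), Pow(318785521673413798, Rational(1, 2)))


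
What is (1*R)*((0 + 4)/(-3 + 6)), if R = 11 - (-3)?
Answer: 56/3 ≈ 18.667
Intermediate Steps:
R = 14 (R = 11 - 1*(-3) = 11 + 3 = 14)
(1*R)*((0 + 4)/(-3 + 6)) = (1*14)*((0 + 4)/(-3 + 6)) = 14*(4/3) = 56/3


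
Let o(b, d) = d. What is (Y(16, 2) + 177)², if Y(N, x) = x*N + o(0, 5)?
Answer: 45796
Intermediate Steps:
Y(N, x) = 5 + N*x (Y(N, x) = x*N + 5 = N*x + 5 = 5 + N*x)
(Y(16, 2) + 177)² = ((5 + 16*2) + 177)² = ((5 + 32) + 177)² = (37 + 177)² = 214² = 45796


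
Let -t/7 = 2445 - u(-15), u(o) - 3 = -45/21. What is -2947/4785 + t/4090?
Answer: -18783959/3914130 ≈ -4.7990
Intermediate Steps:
u(o) = 6/7 (u(o) = 3 - 45/21 = 3 - 45*1/21 = 3 - 15/7 = 6/7)
t = -17109 (t = -7*(2445 - 1*6/7) = -7*(2445 - 6/7) = -7*17109/7 = -17109)
-2947/4785 + t/4090 = -2947/4785 - 17109/4090 = -18783959/3914130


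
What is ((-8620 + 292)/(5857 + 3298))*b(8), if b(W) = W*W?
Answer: -532992/9155 ≈ -58.219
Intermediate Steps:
b(W) = W²
((-8620 + 292)/(5857 + 3298))*b(8) = ((-8620 + 292)/(5857 + 3298))*8² = -8328/9155*64 = -532992/9155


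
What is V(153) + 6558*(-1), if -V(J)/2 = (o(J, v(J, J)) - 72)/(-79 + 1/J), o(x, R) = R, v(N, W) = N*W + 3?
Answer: -36058974/6043 ≈ -5967.1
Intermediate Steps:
v(N, W) = 3 + N*W
V(J) = -2*(-69 + J²)/(-79 + 1/J) (V(J) = -2*((3 + J*J) - 72)/(-79 + 1/J) = -2*((3 + J²) - 72)/(-79 + 1/J) = -2*(-69 + J²)/(-79 + 1/J))
V(153) + 6558*(-1) = 2*153*(-69 + 153²)/(-1 + 79*153) + 6558*(-1) = 2*153*(-69 + 23409)/(-1 + 12087) - 6558 = 2*153*23340/12086 - 6558 = 2*153*(1/12086)*23340 - 6558 = 3571020/6043 - 6558 = -36058974/6043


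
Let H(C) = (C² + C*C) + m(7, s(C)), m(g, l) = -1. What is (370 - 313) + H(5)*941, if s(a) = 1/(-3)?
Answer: 46166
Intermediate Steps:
s(a) = -⅓
H(C) = -1 + 2*C² (H(C) = (C² + C*C) - 1 = (C² + C²) - 1 = 2*C² - 1 = -1 + 2*C²)
(370 - 313) + H(5)*941 = (370 - 313) + (-1 + 2*5²)*941 = 57 + (-1 + 2*25)*941 = 57 + (-1 + 50)*941 = 57 + 49*941 = 57 + 46109 = 46166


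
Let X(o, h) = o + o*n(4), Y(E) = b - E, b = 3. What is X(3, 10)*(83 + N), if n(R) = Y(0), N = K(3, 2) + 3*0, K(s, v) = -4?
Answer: 948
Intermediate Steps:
Y(E) = 3 - E
N = -4 (N = -4 + 3*0 = -4 + 0 = -4)
n(R) = 3 (n(R) = 3 - 1*0 = 3 + 0 = 3)
X(o, h) = 4*o (X(o, h) = o + o*3 = o + 3*o = 4*o)
X(3, 10)*(83 + N) = (4*3)*(83 - 4) = 12*79 = 948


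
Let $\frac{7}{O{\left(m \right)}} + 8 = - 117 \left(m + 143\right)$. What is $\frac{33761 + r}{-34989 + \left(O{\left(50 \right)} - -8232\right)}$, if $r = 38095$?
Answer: $- \frac{28984914}{10793105} \approx -2.6855$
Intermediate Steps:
$O{\left(m \right)} = \frac{7}{-16739 - 117 m}$ ($O{\left(m \right)} = \frac{7}{-8 - 117 \left(m + 143\right)} = \frac{7}{-8 - 117 \left(143 + m\right)} = \frac{7}{-8 - \left(16731 + 117 m\right)} = \frac{7}{-16739 - 117 m}$)
$\frac{33761 + r}{-34989 + \left(O{\left(50 \right)} - -8232\right)} = \frac{33761 + 38095}{-34989 - \left(-8232 + \frac{7}{16739 + 117 \cdot 50}\right)} = \frac{71856}{-34989 + \left(- \frac{7}{16739 + 5850} + 8232\right)} = \frac{71856}{-34989 + \left(- \frac{7}{22589} + 8232\right)} = \frac{71856}{-34989 + \left(\left(-7\right) \frac{1}{22589} + 8232\right)} = \frac{71856}{-34989 + \left(- \frac{1}{3227} + 8232\right)} = \frac{71856}{-34989 + \frac{26564663}{3227}} = \frac{71856}{- \frac{86344840}{3227}} = 71856 \left(- \frac{3227}{86344840}\right) = - \frac{28984914}{10793105}$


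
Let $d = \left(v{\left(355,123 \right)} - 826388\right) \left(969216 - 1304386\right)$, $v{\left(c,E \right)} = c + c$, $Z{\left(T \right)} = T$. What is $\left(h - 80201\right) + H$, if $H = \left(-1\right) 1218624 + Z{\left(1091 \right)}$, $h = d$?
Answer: $276741197526$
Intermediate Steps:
$v{\left(c,E \right)} = 2 c$
$d = 276742495260$ ($d = \left(2 \cdot 355 - 826388\right) \left(969216 - 1304386\right) = \left(710 - 826388\right) \left(-335170\right) = \left(-825678\right) \left(-335170\right) = 276742495260$)
$h = 276742495260$
$H = -1217533$ ($H = \left(-1\right) 1218624 + 1091 = -1218624 + 1091 = -1217533$)
$\left(h - 80201\right) + H = \left(276742495260 - 80201\right) - 1217533 = 276742415059 - 1217533 = 276741197526$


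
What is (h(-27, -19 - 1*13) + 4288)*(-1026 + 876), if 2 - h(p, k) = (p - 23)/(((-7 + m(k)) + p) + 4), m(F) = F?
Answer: -19944750/31 ≈ -6.4338e+5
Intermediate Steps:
h(p, k) = 2 - (-23 + p)/(-3 + k + p) (h(p, k) = 2 - (p - 23)/(((-7 + k) + p) + 4) = 2 - (-23 + p)/((-7 + k + p) + 4) = 2 - (-23 + p)/(-3 + k + p))
(h(-27, -19 - 1*13) + 4288)*(-1026 + 876) = ((17 - 27 + 2*(-19 - 1*13))/(-3 + (-19 - 1*13) - 27) + 4288)*(-1026 + 876) = ((17 - 27 + 2*(-19 - 13))/(-3 + (-19 - 13) - 27) + 4288)*(-150) = ((17 - 27 + 2*(-32))/(-3 - 32 - 27) + 4288)*(-150) = ((17 - 27 - 64)/(-62) + 4288)*(-150) = (-1/62*(-74) + 4288)*(-150) = (37/31 + 4288)*(-150) = (132965/31)*(-150) = -19944750/31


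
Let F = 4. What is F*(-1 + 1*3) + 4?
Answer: 12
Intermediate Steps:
F*(-1 + 1*3) + 4 = 4*(-1 + 1*3) + 4 = 4*(-1 + 3) + 4 = 4*2 + 4 = 8 + 4 = 12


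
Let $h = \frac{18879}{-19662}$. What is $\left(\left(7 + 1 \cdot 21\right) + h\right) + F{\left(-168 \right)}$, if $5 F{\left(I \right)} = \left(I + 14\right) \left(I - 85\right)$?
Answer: $\frac{8835967}{1130} \approx 7819.4$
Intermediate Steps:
$h = - \frac{217}{226}$ ($h = 18879 \left(- \frac{1}{19662}\right) = - \frac{217}{226} \approx -0.96018$)
$F{\left(I \right)} = \frac{\left(-85 + I\right) \left(14 + I\right)}{5}$ ($F{\left(I \right)} = \frac{\left(I + 14\right) \left(I - 85\right)}{5} = \frac{\left(14 + I\right) \left(-85 + I\right)}{5} = \frac{\left(-85 + I\right) \left(14 + I\right)}{5}$)
$\left(\left(7 + 1 \cdot 21\right) + h\right) + F{\left(-168 \right)} = \left(\left(7 + 1 \cdot 21\right) - \frac{217}{226}\right) - \left(- \frac{10738}{5} - \frac{28224}{5}\right) = \left(\left(7 + 21\right) - \frac{217}{226}\right) + \left(-238 + \frac{11928}{5} + \frac{1}{5} \cdot 28224\right) = \left(28 - \frac{217}{226}\right) + \left(-238 + \frac{11928}{5} + \frac{28224}{5}\right) = \frac{6111}{226} + \frac{38962}{5} = \frac{8835967}{1130}$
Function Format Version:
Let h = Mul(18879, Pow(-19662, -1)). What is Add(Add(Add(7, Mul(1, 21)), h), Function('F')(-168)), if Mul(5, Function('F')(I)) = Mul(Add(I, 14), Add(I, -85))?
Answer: Rational(8835967, 1130) ≈ 7819.4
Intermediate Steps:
h = Rational(-217, 226) (h = Mul(18879, Rational(-1, 19662)) = Rational(-217, 226) ≈ -0.96018)
Function('F')(I) = Mul(Rational(1, 5), Add(-85, I), Add(14, I)) (Function('F')(I) = Mul(Rational(1, 5), Mul(Add(I, 14), Add(I, -85))) = Mul(Rational(1, 5), Mul(Add(14, I), Add(-85, I))) = Mul(Rational(1, 5), Mul(Add(-85, I), Add(14, I))) = Mul(Rational(1, 5), Add(-85, I), Add(14, I)))
Add(Add(Add(7, Mul(1, 21)), h), Function('F')(-168)) = Add(Add(Add(7, Mul(1, 21)), Rational(-217, 226)), Add(-238, Mul(Rational(-71, 5), -168), Mul(Rational(1, 5), Pow(-168, 2)))) = Add(Add(Add(7, 21), Rational(-217, 226)), Add(-238, Rational(11928, 5), Mul(Rational(1, 5), 28224))) = Add(Add(28, Rational(-217, 226)), Add(-238, Rational(11928, 5), Rational(28224, 5))) = Add(Rational(6111, 226), Rational(38962, 5)) = Rational(8835967, 1130)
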